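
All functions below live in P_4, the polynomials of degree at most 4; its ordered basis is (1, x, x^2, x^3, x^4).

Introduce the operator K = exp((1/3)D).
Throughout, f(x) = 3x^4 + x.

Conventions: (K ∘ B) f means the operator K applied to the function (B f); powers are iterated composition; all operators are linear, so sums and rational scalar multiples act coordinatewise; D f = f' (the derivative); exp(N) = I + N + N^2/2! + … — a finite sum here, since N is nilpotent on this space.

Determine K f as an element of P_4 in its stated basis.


order-1 term: 4x^3 + 1/3
order-2 term: 2x^2
order-3 term: (4/9)x
order-4 term: 1/27
the series for exp((1/3)D) f terminates at order 4
exp((1/3)D) f = 3x^4 + 4x^3 + 2x^2 + (13/9)x + 10/27

the image equals g(x) = 3x^4 + 4x^3 + 2x^2 + (13/9)x + 10/27


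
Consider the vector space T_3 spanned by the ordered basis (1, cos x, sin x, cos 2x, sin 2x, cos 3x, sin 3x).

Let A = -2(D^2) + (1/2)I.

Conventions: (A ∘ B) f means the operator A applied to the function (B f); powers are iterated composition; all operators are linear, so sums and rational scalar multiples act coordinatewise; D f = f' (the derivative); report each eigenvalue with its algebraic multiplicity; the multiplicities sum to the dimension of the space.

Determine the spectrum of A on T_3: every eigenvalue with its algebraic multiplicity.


image of 1: 1/2
image of cos x: (5/2)cos x
image of sin x: (5/2)sin x
image of cos 2x: (17/2)cos 2x
image of sin 2x: (17/2)sin 2x
image of cos 3x: (37/2)cos 3x
image of sin 3x: (37/2)sin 3x
the matrix is diagonal; its diagonal is (1/2, 5/2, 5/2, 17/2, 17/2, 37/2, 37/2)
for a triangular matrix the eigenvalues are the diagonal entries, with algebraic multiplicity their repetition count

λ = 1/2 (multiplicity 1), λ = 5/2 (multiplicity 2), λ = 17/2 (multiplicity 2), λ = 37/2 (multiplicity 2)


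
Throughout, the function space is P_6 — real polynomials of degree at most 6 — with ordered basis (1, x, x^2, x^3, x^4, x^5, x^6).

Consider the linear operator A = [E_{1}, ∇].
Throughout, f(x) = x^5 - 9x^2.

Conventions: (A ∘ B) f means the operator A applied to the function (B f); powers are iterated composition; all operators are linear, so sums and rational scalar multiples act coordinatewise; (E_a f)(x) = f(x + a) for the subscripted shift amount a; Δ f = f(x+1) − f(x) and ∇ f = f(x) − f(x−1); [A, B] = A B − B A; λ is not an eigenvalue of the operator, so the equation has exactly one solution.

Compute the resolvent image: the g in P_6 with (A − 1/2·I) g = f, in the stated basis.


the result is g(x) = -2x^5 + 18x^2

write g with unknown coordinates in the stated basis and equate coefficients in (A − 1/2·I) g = f
solving from the highest basis element down gives g = -2x^5 + 18x^2
check: A g = 0
so A g − 1/2·g = x^5 - 9x^2 = f ✓


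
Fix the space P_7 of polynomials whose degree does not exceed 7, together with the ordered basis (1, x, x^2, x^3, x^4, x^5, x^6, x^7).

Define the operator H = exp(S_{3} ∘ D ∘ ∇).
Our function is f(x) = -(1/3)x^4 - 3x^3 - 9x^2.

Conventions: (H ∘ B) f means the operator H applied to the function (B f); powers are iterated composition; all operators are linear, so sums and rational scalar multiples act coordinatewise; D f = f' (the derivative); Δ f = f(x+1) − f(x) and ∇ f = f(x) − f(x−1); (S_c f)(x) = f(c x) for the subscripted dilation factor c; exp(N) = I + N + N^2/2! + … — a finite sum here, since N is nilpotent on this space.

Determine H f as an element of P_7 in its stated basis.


order-1 term: -36x^2 - 42x - 31/3
order-2 term: -36
the series for exp(S_{3} ∘ D ∘ ∇) f terminates at order 2
exp(S_{3} ∘ D ∘ ∇) f = -(1/3)x^4 - 3x^3 - 45x^2 - 42x - 139/3

the result is g(x) = -(1/3)x^4 - 3x^3 - 45x^2 - 42x - 139/3


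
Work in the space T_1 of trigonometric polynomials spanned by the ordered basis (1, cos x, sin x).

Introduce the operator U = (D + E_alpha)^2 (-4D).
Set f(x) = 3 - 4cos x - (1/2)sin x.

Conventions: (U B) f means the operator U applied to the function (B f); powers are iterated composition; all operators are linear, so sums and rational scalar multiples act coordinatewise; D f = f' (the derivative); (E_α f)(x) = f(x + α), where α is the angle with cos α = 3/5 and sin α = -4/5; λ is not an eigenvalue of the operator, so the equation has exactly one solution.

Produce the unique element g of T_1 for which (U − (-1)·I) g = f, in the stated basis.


the image equals g(x) = 3 - (212/137)cos x + (207/274)sin x

write g with unknown coordinates in the stated basis and equate coefficients in (U − (-1)·I) g = f
solving from the highest basis element down gives g = 3 - (212/137)cos x + (207/274)sin x
check: U g = -(336/137)cos x - (172/137)sin x
so U g − (-1)·g = 3 - 4cos x - (1/2)sin x = f ✓


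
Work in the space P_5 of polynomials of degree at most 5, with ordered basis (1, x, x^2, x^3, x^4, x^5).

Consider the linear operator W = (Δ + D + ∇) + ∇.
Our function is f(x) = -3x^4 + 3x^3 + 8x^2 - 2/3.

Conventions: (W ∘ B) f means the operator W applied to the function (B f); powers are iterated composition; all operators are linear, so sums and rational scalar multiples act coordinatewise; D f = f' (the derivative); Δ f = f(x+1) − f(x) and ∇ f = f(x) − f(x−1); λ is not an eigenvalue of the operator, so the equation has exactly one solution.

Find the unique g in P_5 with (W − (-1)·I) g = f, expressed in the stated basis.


write g with unknown coordinates in the stated basis and equate coefficients in (W − (-1)·I) g = f
solving from the highest basis element down gives g = -3x^4 + 51x^3 - 622x^2 + 5165x - 64316/3
check: W g = -48x^3 + 630x^2 - 5165x + 21438
so W g − (-1)·g = -3x^4 + 3x^3 + 8x^2 - 2/3 = f ✓

g(x) = -3x^4 + 51x^3 - 622x^2 + 5165x - 64316/3


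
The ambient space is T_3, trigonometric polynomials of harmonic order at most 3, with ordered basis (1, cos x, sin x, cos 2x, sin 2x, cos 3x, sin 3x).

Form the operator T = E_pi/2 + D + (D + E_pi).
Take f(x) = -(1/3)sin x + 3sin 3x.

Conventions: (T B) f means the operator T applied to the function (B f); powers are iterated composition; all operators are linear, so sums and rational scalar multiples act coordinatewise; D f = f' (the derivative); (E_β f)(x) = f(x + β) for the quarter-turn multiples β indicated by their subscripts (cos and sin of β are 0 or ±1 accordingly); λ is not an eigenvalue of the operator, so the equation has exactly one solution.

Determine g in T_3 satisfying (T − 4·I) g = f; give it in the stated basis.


the image equals g(x) = (1/34)cos x + (5/102)sin x - (3/10)cos 3x - (3/10)sin 3x

write g with unknown coordinates in the stated basis and equate coefficients in (T − 4·I) g = f
solving from the highest basis element down gives g = (1/34)cos x + (5/102)sin x - (3/10)cos 3x - (3/10)sin 3x
check: T g = (2/17)cos x - (7/51)sin x - (6/5)cos 3x + (9/5)sin 3x
so T g − 4·g = -(1/3)sin x + 3sin 3x = f ✓


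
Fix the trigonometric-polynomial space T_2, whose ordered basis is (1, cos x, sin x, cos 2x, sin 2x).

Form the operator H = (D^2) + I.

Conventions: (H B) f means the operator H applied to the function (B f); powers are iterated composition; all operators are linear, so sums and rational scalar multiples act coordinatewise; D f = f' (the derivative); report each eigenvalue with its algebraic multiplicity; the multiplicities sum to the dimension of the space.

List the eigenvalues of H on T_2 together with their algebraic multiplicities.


image of 1: 1
image of cos x: 0
image of sin x: 0
image of cos 2x: -3cos 2x
image of sin 2x: -3sin 2x
the matrix is diagonal; its diagonal is (1, 0, 0, -3, -3)
for a triangular matrix the eigenvalues are the diagonal entries, with algebraic multiplicity their repetition count

λ = -3 (multiplicity 2), λ = 0 (multiplicity 2), λ = 1 (multiplicity 1)


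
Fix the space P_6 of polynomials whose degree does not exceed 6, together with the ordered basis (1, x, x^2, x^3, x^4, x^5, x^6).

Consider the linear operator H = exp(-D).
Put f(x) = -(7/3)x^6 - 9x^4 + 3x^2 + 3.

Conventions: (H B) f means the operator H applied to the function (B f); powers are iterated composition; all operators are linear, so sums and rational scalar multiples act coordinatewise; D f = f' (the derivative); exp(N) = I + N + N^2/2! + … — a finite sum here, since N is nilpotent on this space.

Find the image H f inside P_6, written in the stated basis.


order-1 term: 14x^5 + 36x^3 - 6x
order-2 term: -35x^4 - 54x^2 + 3
order-3 term: (140/3)x^3 + 36x
order-4 term: -35x^2 - 9
order-5 term: 14x
order-6 term: -7/3
the series for exp(-D) f terminates at order 6
exp(-D) f = -(7/3)x^6 + 14x^5 - 44x^4 + (248/3)x^3 - 86x^2 + 44x - 16/3

the result is g(x) = -(7/3)x^6 + 14x^5 - 44x^4 + (248/3)x^3 - 86x^2 + 44x - 16/3


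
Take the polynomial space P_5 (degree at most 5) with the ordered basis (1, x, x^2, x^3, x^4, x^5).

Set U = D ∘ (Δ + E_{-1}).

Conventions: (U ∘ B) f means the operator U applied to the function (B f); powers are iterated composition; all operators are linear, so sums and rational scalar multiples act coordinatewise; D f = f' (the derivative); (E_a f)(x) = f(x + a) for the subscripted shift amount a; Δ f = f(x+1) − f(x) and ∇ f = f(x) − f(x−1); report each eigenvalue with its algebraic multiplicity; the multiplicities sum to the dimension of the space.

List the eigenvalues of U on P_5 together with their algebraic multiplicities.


image of 1: 0
image of x: 1
image of x^2: 2x
image of x^3: 3x^2 + 6
image of x^4: 4x^3 + 24x
image of x^5: 5x^4 + 60x^2 + 10
the matrix is upper triangular; its diagonal is (0, 0, 0, 0, 0, 0)
for a triangular matrix the eigenvalues are the diagonal entries, with algebraic multiplicity their repetition count

λ = 0 (multiplicity 6)


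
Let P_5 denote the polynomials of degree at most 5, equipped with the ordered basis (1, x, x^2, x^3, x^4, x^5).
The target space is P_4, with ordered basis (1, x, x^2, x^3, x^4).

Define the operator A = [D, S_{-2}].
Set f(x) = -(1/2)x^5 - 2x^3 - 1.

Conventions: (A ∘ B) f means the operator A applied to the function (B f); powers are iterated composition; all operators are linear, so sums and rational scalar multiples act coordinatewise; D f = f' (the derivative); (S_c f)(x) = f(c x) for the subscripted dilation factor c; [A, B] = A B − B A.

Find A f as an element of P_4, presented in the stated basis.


the result is g(x) = 120x^4 + 72x^2

S_{-2} f = 16x^5 + 16x^3 - 1
D S_{-2} f = 80x^4 + 48x^2
D f = -(5/2)x^4 - 6x^2
S_{-2} D f = -40x^4 - 24x^2
[D, S_{-2}] f = 120x^4 + 72x^2


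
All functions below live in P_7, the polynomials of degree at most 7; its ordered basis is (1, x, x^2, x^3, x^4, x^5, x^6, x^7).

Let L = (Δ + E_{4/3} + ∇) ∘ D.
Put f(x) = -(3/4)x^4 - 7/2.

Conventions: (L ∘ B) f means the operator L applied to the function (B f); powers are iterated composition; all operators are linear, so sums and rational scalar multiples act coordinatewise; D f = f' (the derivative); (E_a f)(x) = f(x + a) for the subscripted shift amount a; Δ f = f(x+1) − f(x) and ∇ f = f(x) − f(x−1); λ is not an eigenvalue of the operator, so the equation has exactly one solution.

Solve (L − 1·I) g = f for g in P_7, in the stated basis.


g(x) = (3/4)x^4 + 3x^3 + 39x^2 + 154x + 8039/18

write g with unknown coordinates in the stated basis and equate coefficients in (L − 1·I) g = f
solving from the highest basis element down gives g = (3/4)x^4 + 3x^3 + 39x^2 + 154x + 8039/18
check: L g = 3x^3 + 39x^2 + 154x + 3988/9
so L g − 1·g = -(3/4)x^4 - 7/2 = f ✓


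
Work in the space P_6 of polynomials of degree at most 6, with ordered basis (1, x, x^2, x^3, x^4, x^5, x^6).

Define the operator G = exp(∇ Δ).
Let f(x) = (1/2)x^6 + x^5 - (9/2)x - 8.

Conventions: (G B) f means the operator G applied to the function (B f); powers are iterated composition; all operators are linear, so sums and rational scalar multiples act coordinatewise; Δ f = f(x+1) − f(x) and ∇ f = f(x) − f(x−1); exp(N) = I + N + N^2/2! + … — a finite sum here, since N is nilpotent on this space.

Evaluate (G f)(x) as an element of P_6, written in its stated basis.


g(x) = (1/2)x^6 + x^5 + 15x^4 + 20x^3 + 105x^2 + (131/2)x + 83

order-1 term: 15x^4 + 20x^3 + 15x^2 + 10x + 1
order-2 term: 90x^2 + 60x + 30
order-3 term: 60
the series for exp(∇ Δ) f terminates at order 3
exp(∇ Δ) f = (1/2)x^6 + x^5 + 15x^4 + 20x^3 + 105x^2 + (131/2)x + 83


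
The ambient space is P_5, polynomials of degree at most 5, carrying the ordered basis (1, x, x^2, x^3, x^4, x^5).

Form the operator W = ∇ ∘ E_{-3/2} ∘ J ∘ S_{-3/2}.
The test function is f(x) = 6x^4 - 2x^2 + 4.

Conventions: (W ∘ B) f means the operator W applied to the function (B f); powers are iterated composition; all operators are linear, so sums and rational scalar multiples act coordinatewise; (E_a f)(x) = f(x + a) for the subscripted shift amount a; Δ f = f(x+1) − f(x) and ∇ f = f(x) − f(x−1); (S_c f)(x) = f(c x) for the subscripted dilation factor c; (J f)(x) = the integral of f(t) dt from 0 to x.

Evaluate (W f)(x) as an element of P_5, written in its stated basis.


the result is g(x) = (243/8)x^4 - 243x^3 + (11835/16)x^2 - (4059/4)x + 340963/640

S_{-3/2} f = (243/8)x^4 - (9/2)x^2 + 4
J S_{-3/2} f = (243/40)x^5 - (3/2)x^3 + 4x
E_{-3/2} J S_{-3/2} f = (243/40)x^5 - (729/16)x^4 + (2163/16)x^3 - (6345/32)x^2 + (18899/128)x - 60249/1280
∇ (E_{-3/2} ∘ J ∘ S_{-3/2}) f = (243/8)x^4 - 243x^3 + (11835/16)x^2 - (4059/4)x + 340963/640


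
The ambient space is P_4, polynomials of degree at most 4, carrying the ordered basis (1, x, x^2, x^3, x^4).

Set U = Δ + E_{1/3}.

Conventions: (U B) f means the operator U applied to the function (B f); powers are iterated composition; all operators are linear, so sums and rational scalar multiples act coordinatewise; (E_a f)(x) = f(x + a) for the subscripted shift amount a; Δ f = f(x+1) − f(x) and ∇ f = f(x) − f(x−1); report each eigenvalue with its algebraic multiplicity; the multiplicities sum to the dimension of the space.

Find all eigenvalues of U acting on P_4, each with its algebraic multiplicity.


λ = 1 (multiplicity 5)

image of 1: 1
image of x: x + 4/3
image of x^2: x^2 + (8/3)x + 10/9
image of x^3: x^3 + 4x^2 + (10/3)x + 28/27
image of x^4: x^4 + (16/3)x^3 + (20/3)x^2 + (112/27)x + 82/81
the matrix is upper triangular; its diagonal is (1, 1, 1, 1, 1)
for a triangular matrix the eigenvalues are the diagonal entries, with algebraic multiplicity their repetition count


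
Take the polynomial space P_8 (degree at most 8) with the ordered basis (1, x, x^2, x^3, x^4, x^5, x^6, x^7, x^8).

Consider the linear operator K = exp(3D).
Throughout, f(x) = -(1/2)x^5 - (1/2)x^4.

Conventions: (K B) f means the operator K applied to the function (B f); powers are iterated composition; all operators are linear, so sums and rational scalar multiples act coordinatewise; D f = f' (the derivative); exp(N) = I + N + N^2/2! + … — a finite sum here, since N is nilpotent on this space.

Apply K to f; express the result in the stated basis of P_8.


order-1 term: -(15/2)x^4 - 6x^3
order-2 term: -45x^3 - 27x^2
order-3 term: -135x^2 - 54x
order-4 term: -(405/2)x - 81/2
order-5 term: -243/2
the series for exp(3D) f terminates at order 5
exp(3D) f = -(1/2)x^5 - 8x^4 - 51x^3 - 162x^2 - (513/2)x - 162

g(x) = -(1/2)x^5 - 8x^4 - 51x^3 - 162x^2 - (513/2)x - 162


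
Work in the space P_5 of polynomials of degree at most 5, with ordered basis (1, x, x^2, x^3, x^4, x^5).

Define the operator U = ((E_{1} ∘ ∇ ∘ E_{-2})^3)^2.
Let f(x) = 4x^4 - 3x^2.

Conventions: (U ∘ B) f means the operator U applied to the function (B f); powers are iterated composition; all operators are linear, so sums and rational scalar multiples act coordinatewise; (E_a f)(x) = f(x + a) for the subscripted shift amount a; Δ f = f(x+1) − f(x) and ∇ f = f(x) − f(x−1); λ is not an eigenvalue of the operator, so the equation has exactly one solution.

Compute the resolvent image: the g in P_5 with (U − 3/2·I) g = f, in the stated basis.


g(x) = -(8/3)x^4 + 2x^2

write g with unknown coordinates in the stated basis and equate coefficients in (U − 3/2·I) g = f
solving from the highest basis element down gives g = -(8/3)x^4 + 2x^2
check: U g = 0
so U g − 3/2·g = 4x^4 - 3x^2 = f ✓


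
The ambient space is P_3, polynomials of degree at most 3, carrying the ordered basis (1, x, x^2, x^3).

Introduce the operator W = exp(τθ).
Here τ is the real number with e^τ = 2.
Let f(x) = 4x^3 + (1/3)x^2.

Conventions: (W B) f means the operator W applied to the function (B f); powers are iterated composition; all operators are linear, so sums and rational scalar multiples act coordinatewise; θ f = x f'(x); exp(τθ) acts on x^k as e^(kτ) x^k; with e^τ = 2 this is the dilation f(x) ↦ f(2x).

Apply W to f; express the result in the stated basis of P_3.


exp(τθ) x^k = e^(kτ) x^k; with e^τ = 2 this sends x^k to 2^k x^k
x^2 ↦ 4 x^2
x^3 ↦ 8 x^3
applying this coordinatewise to f: exp(τθ) f = 32x^3 + (4/3)x^2

g(x) = 32x^3 + (4/3)x^2


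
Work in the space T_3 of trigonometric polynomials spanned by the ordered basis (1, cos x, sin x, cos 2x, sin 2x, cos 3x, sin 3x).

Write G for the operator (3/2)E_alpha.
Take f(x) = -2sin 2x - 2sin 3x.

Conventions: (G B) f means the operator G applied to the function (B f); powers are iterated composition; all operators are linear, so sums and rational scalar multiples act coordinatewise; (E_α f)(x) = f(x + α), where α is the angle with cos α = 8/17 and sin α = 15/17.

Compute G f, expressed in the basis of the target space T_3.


E_alpha f = -(480/289)cos 2x + (322/289)sin 2x + (990/4913)cos 3x + (9776/4913)sin 3x
((3/2)E_alpha) f = -(720/289)cos 2x + (483/289)sin 2x + (1485/4913)cos 3x + (14664/4913)sin 3x

g(x) = -(720/289)cos 2x + (483/289)sin 2x + (1485/4913)cos 3x + (14664/4913)sin 3x


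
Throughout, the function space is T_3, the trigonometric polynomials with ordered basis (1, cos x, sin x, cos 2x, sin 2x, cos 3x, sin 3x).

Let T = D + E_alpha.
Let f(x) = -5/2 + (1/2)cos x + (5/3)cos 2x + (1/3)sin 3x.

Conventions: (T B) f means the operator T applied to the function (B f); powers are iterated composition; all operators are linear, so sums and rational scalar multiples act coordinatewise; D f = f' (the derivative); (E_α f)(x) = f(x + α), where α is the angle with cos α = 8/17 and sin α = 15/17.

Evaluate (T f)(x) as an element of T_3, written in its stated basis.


D f = -(1/2)sin x - (10/3)sin 2x + cos 3x
E_alpha f = -5/2 + (4/17)cos x - (15/34)sin x - (805/867)cos 2x - (400/289)sin 2x - (165/4913)cos 3x - (4888/14739)sin 3x
(D + E_alpha) f = -5/2 + (4/17)cos x - (16/17)sin x - (805/867)cos 2x - (4090/867)sin 2x + (4748/4913)cos 3x - (4888/14739)sin 3x

the image equals g(x) = -5/2 + (4/17)cos x - (16/17)sin x - (805/867)cos 2x - (4090/867)sin 2x + (4748/4913)cos 3x - (4888/14739)sin 3x


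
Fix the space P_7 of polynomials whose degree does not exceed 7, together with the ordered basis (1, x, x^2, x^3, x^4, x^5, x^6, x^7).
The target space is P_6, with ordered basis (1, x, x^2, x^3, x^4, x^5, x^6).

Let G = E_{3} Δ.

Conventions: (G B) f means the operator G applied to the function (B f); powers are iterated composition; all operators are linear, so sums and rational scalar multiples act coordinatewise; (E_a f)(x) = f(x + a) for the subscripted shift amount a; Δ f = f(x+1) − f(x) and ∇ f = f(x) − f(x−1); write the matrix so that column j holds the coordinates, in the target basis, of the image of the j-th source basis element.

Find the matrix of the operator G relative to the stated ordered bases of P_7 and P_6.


image of 1: 0
image of x: 1
image of x^2: 2x + 7
image of x^3: 3x^2 + 21x + 37
image of x^4: 4x^3 + 42x^2 + 148x + 175
image of x^5: 5x^4 + 70x^3 + 370x^2 + 875x + 781
image of x^6: 6x^5 + 105x^4 + 740x^3 + 2625x^2 + 4686x + 3367
image of x^7: 7x^6 + 147x^5 + 1295x^4 + 6125x^3 + 16401x^2 + 23569x + 14197
each image's coordinates form column j of the matrix

the matrix is [[0, 1, 7, 37, 175, 781, 3367, 14197]; [0, 0, 2, 21, 148, 875, 4686, 23569]; [0, 0, 0, 3, 42, 370, 2625, 16401]; [0, 0, 0, 0, 4, 70, 740, 6125]; [0, 0, 0, 0, 0, 5, 105, 1295]; [0, 0, 0, 0, 0, 0, 6, 147]; [0, 0, 0, 0, 0, 0, 0, 7]] (rows listed top to bottom)


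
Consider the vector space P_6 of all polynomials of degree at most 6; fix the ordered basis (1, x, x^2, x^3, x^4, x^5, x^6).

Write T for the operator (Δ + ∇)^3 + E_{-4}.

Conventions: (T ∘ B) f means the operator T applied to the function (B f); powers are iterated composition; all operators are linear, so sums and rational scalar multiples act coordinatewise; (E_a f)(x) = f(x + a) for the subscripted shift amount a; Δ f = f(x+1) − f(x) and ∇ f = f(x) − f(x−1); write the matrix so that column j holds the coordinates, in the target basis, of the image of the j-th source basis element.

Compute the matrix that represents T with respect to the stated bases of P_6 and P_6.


image of 1: 1
image of x: x - 4
image of x^2: x^2 - 8x + 16
image of x^3: x^3 - 12x^2 + 48x - 16
image of x^4: x^4 - 16x^3 + 96x^2 - 64x + 256
image of x^5: x^5 - 20x^4 + 160x^3 - 160x^2 + 1280x - 544
image of x^6: x^6 - 24x^5 + 240x^4 - 320x^3 + 3840x^2 - 3264x + 4096
each image's coordinates form column j of the matrix

the matrix is [[1, -4, 16, -16, 256, -544, 4096]; [0, 1, -8, 48, -64, 1280, -3264]; [0, 0, 1, -12, 96, -160, 3840]; [0, 0, 0, 1, -16, 160, -320]; [0, 0, 0, 0, 1, -20, 240]; [0, 0, 0, 0, 0, 1, -24]; [0, 0, 0, 0, 0, 0, 1]] (rows listed top to bottom)


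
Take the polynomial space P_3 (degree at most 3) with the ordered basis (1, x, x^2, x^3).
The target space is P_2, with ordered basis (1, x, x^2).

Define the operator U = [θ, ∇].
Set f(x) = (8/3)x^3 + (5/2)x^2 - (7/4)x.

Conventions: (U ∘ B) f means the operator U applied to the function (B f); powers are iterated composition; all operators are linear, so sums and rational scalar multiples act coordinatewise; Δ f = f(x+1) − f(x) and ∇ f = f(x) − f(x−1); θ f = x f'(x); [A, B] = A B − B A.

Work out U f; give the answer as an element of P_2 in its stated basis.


∇ f = 8x^2 - 3x - 19/12
θ ∇ f = 16x^2 - 3x
θ f = 8x^3 + 5x^2 - (7/4)x
∇ θ f = 24x^2 - 14x + 5/4
[θ, ∇] f = -8x^2 + 11x - 5/4

the result is g(x) = -8x^2 + 11x - 5/4


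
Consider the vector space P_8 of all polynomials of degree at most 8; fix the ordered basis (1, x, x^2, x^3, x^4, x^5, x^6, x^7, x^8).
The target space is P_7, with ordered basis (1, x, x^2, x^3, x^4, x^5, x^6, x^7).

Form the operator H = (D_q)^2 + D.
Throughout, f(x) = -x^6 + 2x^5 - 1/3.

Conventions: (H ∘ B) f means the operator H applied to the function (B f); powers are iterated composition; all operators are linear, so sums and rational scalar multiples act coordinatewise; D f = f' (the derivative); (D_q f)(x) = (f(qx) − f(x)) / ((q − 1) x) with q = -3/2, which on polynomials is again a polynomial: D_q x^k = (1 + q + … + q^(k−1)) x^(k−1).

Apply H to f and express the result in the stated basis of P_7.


g(x) = -6x^5 + (12435/512)x^4 - (715/64)x^3

D_q f = (133/32)x^5 + (55/8)x^4
D_q D_q f = (7315/512)x^4 - (715/64)x^3
D f = -6x^5 + 10x^4
((D_q)^2 + D) f = -6x^5 + (12435/512)x^4 - (715/64)x^3


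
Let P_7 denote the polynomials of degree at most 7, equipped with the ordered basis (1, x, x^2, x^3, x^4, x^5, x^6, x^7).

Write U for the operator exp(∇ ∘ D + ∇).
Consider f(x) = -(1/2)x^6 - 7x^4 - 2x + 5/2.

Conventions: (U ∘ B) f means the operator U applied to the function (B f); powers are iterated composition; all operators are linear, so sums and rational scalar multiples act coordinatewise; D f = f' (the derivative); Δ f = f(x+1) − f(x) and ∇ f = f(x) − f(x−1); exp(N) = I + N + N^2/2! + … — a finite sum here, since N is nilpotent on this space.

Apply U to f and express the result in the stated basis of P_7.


the result is g(x) = -(1/2)x^6 - 3x^5 - 22x^4 - 48x^3 - (243/2)x^2 - 49x - 48

order-1 term: -3x^5 - (15/2)x^4 - 8x^3 - (129/2)x^2 + 68x - 51/2
order-2 term: -(15/2)x^4 - 30x^3 - (9/2)x^2 - 69x + 9/2
order-3 term: -10x^3 - 45x^2 - 13x - 12
order-4 term: -(15/2)x^2 - 30x - 19/2
order-5 term: -3x - 15/2
order-6 term: -1/2
the series for exp(∇ ∘ D + ∇) f terminates at order 6
exp(∇ ∘ D + ∇) f = -(1/2)x^6 - 3x^5 - 22x^4 - 48x^3 - (243/2)x^2 - 49x - 48


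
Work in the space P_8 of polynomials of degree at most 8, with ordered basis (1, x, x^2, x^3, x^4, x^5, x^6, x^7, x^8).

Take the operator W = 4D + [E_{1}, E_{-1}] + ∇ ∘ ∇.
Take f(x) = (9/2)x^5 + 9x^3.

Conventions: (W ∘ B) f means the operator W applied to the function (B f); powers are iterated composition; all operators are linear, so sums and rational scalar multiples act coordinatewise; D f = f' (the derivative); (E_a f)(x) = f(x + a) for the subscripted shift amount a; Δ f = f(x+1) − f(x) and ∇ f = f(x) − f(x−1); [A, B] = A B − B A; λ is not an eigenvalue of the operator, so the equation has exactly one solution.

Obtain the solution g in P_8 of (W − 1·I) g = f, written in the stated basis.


the result is g(x) = -(9/2)x^5 - 90x^4 - 1539x^3 - 19278x^2 - 161613x - 676899

write g with unknown coordinates in the stated basis and equate coefficients in (W − 1·I) g = f
solving from the highest basis element down gives g = -(9/2)x^5 - 90x^4 - 1539x^3 - 19278x^2 - 161613x - 676899
check: W g = -90x^4 - 1530x^3 - 19278x^2 - 161613x - 676899
so W g − 1·g = (9/2)x^5 + 9x^3 = f ✓


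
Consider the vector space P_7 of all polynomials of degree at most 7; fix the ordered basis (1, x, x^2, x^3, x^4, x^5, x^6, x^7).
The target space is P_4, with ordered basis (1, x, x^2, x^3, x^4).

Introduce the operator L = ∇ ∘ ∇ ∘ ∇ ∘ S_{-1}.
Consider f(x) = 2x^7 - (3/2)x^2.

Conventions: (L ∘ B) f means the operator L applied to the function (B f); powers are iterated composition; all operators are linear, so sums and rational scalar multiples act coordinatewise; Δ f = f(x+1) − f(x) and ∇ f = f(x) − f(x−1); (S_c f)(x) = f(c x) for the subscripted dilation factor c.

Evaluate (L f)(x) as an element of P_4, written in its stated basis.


S_{-1} f = -2x^7 - (3/2)x^2
∇ S_{-1} f = -14x^6 + 42x^5 - 70x^4 + 70x^3 - 42x^2 + 11x - 1/2
∇ ∇ S_{-1} f = -84x^5 + 420x^4 - 980x^3 + 1260x^2 - 868x + 249
∇ ∇ ∇ S_{-1} f = -420x^4 + 2520x^3 - 6300x^2 + 7560x - 3612

the result is g(x) = -420x^4 + 2520x^3 - 6300x^2 + 7560x - 3612


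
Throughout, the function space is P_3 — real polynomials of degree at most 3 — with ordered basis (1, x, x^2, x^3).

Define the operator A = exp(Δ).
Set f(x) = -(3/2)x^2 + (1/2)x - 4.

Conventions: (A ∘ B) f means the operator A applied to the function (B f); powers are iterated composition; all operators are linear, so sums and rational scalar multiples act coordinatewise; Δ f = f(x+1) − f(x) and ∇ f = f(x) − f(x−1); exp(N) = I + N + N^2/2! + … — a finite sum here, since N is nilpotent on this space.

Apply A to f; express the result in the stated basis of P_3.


the image equals g(x) = -(3/2)x^2 - (5/2)x - 13/2

order-1 term: -3x - 1
order-2 term: -3/2
the series for exp(Δ) f terminates at order 2
exp(Δ) f = -(3/2)x^2 - (5/2)x - 13/2


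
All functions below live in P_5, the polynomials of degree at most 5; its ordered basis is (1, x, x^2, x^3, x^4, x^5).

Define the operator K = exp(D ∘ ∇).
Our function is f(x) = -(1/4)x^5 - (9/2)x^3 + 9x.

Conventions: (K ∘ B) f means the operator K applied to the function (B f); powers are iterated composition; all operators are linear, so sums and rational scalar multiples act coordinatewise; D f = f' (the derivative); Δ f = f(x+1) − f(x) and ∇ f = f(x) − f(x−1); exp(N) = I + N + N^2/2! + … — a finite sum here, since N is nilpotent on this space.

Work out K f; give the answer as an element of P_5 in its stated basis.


order-1 term: -5x^3 + (15/2)x^2 - 32x + 59/4
order-2 term: -15x + 15
the series for exp(D ∘ ∇) f terminates at order 2
exp(D ∘ ∇) f = -(1/4)x^5 - (19/2)x^3 + (15/2)x^2 - 38x + 119/4

the result is g(x) = -(1/4)x^5 - (19/2)x^3 + (15/2)x^2 - 38x + 119/4


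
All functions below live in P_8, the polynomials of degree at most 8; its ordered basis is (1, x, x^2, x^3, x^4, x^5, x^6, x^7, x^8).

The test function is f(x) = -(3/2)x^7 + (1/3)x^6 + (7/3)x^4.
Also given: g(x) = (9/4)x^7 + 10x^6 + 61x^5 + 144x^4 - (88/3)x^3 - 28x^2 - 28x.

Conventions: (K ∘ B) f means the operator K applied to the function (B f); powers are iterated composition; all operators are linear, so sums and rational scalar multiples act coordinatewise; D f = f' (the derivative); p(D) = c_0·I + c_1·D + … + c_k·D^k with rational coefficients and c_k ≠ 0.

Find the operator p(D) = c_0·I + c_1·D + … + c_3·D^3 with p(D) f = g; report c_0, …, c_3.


D^0 f = -(3/2)x^7 + (1/3)x^6 + (7/3)x^4
D^1 f = -(21/2)x^6 + 2x^5 + (28/3)x^3
D^2 f = -63x^5 + 10x^4 + 28x^2
D^3 f = -315x^4 + 40x^3 + 56x
matching coefficients of g against c_0 f + c_1 Df + … from the top degree down determines the c_i
solution: c_0 = -3/2, c_1 = -1, c_2 = -1, c_3 = -1/2

c_0 = -3/2, c_1 = -1, c_2 = -1, c_3 = -1/2


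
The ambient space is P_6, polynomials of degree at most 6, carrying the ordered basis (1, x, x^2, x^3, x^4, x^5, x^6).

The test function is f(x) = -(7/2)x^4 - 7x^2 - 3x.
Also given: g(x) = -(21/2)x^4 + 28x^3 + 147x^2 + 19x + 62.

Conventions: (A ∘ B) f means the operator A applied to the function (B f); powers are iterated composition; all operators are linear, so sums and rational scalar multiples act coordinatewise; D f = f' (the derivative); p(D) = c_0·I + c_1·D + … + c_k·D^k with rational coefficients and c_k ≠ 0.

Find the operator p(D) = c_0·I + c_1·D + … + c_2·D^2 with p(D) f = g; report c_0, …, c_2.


p(D) = 3·I − 2·D − 4·D^2, i.e. c_0 = 3, c_1 = -2, c_2 = -4

D^0 f = -(7/2)x^4 - 7x^2 - 3x
D^1 f = -14x^3 - 14x - 3
D^2 f = -42x^2 - 14
matching coefficients of g against c_0 f + c_1 Df + … from the top degree down determines the c_i
solution: c_0 = 3, c_1 = -2, c_2 = -4


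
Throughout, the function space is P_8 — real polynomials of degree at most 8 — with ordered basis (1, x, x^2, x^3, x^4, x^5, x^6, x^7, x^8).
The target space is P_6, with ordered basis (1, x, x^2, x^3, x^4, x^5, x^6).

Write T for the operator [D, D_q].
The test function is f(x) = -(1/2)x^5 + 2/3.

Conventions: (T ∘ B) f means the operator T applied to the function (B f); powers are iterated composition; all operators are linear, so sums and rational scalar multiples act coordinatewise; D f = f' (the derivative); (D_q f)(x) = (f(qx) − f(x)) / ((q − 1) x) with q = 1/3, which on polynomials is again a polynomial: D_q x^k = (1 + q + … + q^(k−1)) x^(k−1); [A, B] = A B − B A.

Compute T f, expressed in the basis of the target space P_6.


the result is g(x) = (58/81)x^3

D_q f = -(121/162)x^4
D D_q f = -(242/81)x^3
D f = -(5/2)x^4
D_q D f = -(100/27)x^3
[D, D_q] f = (58/81)x^3


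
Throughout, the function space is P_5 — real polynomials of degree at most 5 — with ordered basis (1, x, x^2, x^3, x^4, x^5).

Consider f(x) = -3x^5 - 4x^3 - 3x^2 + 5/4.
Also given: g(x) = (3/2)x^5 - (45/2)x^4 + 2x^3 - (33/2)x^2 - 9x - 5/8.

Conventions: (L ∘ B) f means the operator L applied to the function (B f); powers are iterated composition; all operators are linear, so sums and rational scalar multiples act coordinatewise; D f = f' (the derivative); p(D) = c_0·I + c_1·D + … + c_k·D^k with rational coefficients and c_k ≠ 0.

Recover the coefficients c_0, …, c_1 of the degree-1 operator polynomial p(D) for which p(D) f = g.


c_0 = -1/2, c_1 = 3/2

D^0 f = -3x^5 - 4x^3 - 3x^2 + 5/4
D^1 f = -15x^4 - 12x^2 - 6x
matching coefficients of g against c_0 f + c_1 Df + … from the top degree down determines the c_i
solution: c_0 = -1/2, c_1 = 3/2


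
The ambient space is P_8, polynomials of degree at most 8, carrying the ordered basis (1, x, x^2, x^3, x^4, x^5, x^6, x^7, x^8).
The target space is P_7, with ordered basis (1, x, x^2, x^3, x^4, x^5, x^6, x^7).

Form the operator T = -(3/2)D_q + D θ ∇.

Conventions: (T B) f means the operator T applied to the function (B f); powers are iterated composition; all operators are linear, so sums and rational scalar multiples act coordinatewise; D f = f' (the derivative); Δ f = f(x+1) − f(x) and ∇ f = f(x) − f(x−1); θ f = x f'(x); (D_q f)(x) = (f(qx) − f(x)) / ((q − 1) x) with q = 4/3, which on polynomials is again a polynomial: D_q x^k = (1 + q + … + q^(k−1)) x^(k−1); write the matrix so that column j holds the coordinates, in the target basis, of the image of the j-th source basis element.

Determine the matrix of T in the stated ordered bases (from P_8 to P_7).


image of 1: 0
image of x: -3/2
image of x^2: -(7/2)x + 2
image of x^3: -(37/6)x^2 + 12x - 3
image of x^4: -(175/18)x^3 + 36x^2 - 24x + 4
image of x^5: -(781/54)x^4 + 80x^3 - 90x^2 + 40x - 5
image of x^6: -(3367/162)x^5 + 150x^4 - 240x^3 + 180x^2 - 60x + 6
image of x^7: -(14197/486)x^6 + 252x^5 - 525x^4 + 560x^3 - 315x^2 + 84x - 7
image of x^8: -(58975/1458)x^7 + 392x^6 - 1008x^5 + 1400x^4 - 1120x^3 + 504x^2 - 112x + 8
each image's coordinates form column j of the matrix

the matrix is [[0, -3/2, 2, -3, 4, -5, 6, -7, 8]; [0, 0, -7/2, 12, -24, 40, -60, 84, -112]; [0, 0, 0, -37/6, 36, -90, 180, -315, 504]; [0, 0, 0, 0, -175/18, 80, -240, 560, -1120]; [0, 0, 0, 0, 0, -781/54, 150, -525, 1400]; [0, 0, 0, 0, 0, 0, -3367/162, 252, -1008]; [0, 0, 0, 0, 0, 0, 0, -14197/486, 392]; [0, 0, 0, 0, 0, 0, 0, 0, -58975/1458]] (rows listed top to bottom)


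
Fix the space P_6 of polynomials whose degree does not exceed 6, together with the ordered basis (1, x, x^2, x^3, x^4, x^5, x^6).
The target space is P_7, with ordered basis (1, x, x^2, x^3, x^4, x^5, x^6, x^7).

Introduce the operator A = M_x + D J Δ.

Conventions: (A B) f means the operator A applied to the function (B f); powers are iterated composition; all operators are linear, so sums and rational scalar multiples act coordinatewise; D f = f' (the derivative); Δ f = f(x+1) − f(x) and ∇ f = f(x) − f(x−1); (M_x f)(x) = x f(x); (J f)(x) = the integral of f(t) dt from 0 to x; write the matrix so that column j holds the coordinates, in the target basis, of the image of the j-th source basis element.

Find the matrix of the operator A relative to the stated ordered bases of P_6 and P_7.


image of 1: x
image of x: x^2 + 1
image of x^2: x^3 + 2x + 1
image of x^3: x^4 + 3x^2 + 3x + 1
image of x^4: x^5 + 4x^3 + 6x^2 + 4x + 1
image of x^5: x^6 + 5x^4 + 10x^3 + 10x^2 + 5x + 1
image of x^6: x^7 + 6x^5 + 15x^4 + 20x^3 + 15x^2 + 6x + 1
each image's coordinates form column j of the matrix

the matrix is [[0, 1, 1, 1, 1, 1, 1]; [1, 0, 2, 3, 4, 5, 6]; [0, 1, 0, 3, 6, 10, 15]; [0, 0, 1, 0, 4, 10, 20]; [0, 0, 0, 1, 0, 5, 15]; [0, 0, 0, 0, 1, 0, 6]; [0, 0, 0, 0, 0, 1, 0]; [0, 0, 0, 0, 0, 0, 1]] (rows listed top to bottom)


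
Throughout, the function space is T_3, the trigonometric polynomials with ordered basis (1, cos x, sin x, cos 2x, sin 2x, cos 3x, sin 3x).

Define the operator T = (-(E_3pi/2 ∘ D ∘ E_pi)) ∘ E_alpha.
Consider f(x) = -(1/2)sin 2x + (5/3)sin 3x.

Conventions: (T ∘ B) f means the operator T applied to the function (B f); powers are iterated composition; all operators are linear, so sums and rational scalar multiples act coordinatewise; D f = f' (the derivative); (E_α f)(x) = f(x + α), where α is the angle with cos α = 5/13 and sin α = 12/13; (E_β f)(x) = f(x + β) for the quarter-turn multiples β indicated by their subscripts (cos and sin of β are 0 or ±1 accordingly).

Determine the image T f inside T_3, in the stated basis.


the image equals g(x) = (119/169)cos 2x + (120/169)sin 2x + (4140/2197)cos 3x + (10175/2197)sin 3x

E_alpha f = -(60/169)cos 2x + (119/338)sin 2x - (1380/2197)cos 3x - (10175/6591)sin 3x
E_pi E_alpha f = -(60/169)cos 2x + (119/338)sin 2x + (1380/2197)cos 3x + (10175/6591)sin 3x
D E_pi E_alpha f = (119/169)cos 2x + (120/169)sin 2x + (10175/2197)cos 3x - (4140/2197)sin 3x
E_3pi/2 D E_pi E_alpha f = -(119/169)cos 2x - (120/169)sin 2x - (4140/2197)cos 3x - (10175/2197)sin 3x
(-(E_3pi/2 ∘ D ∘ E_pi)) E_alpha f = (119/169)cos 2x + (120/169)sin 2x + (4140/2197)cos 3x + (10175/2197)sin 3x


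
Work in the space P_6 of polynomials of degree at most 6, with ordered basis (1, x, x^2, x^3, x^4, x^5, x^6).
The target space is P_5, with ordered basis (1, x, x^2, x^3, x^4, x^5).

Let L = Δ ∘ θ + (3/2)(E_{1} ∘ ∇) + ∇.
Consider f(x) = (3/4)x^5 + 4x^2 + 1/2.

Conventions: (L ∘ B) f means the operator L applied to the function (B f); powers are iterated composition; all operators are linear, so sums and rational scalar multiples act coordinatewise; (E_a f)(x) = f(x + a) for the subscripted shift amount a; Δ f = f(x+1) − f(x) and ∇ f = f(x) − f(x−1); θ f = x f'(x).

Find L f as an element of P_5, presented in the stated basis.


the result is g(x) = (225/8)x^4 + (165/4)x^3 + (225/4)x^2 + (453/8)x + 125/8

θ f = (15/4)x^5 + 8x^2
Δ θ f = (75/4)x^4 + (75/2)x^3 + (75/2)x^2 + (139/4)x + 47/4
∇ f = (15/4)x^4 - (15/2)x^3 + (15/2)x^2 + (17/4)x - 13/4
E_{1} ∇ f = (15/4)x^4 + (15/2)x^3 + (15/2)x^2 + (47/4)x + 19/4
((3/2)(E_{1} ∘ ∇)) f = (45/8)x^4 + (45/4)x^3 + (45/4)x^2 + (141/8)x + 57/8
∇ f = (15/4)x^4 - (15/2)x^3 + (15/2)x^2 + (17/4)x - 13/4
(Δ ∘ θ + (3/2)(E_{1} ∘ ∇) + ∇) f = (225/8)x^4 + (165/4)x^3 + (225/4)x^2 + (453/8)x + 125/8


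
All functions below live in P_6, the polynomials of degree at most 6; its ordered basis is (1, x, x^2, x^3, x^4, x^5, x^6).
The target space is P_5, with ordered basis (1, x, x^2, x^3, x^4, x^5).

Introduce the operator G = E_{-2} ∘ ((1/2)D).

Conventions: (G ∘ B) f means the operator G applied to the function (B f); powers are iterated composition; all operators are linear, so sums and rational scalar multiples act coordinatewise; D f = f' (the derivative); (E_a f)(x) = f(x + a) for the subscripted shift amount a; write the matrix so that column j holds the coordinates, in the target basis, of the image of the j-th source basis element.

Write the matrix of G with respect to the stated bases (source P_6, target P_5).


the matrix is [[0, 1/2, -2, 6, -16, 40, -96]; [0, 0, 1, -6, 24, -80, 240]; [0, 0, 0, 3/2, -12, 60, -240]; [0, 0, 0, 0, 2, -20, 120]; [0, 0, 0, 0, 0, 5/2, -30]; [0, 0, 0, 0, 0, 0, 3]] (rows listed top to bottom)

image of 1: 0
image of x: 1/2
image of x^2: x - 2
image of x^3: (3/2)x^2 - 6x + 6
image of x^4: 2x^3 - 12x^2 + 24x - 16
image of x^5: (5/2)x^4 - 20x^3 + 60x^2 - 80x + 40
image of x^6: 3x^5 - 30x^4 + 120x^3 - 240x^2 + 240x - 96
each image's coordinates form column j of the matrix


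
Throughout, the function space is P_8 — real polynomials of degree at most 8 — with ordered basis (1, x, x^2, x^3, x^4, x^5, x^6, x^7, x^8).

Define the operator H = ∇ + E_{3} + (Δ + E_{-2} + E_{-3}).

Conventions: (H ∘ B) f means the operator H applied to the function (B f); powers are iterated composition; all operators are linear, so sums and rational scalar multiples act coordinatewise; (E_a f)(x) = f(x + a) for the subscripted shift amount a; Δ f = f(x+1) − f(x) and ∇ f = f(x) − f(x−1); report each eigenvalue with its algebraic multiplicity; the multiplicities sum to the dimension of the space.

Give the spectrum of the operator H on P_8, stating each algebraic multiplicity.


λ = 3 (multiplicity 9)

image of 1: 3
image of x: 3x
image of x^2: 3x^2 + 22
image of x^3: 3x^3 + 66x - 6
image of x^4: 3x^4 + 132x^2 - 24x + 178
image of x^5: 3x^5 + 220x^3 - 60x^2 + 890x - 30
image of x^6: 3x^6 + 330x^4 - 120x^3 + 2670x^2 - 180x + 1522
image of x^7: 3x^7 + 462x^5 - 210x^4 + 6230x^3 - 630x^2 + 10654x - 126
image of x^8: 3x^8 + 616x^6 - 336x^5 + 12460x^4 - 1680x^3 + 42616x^2 - 1008x + 13378
the matrix is upper triangular; its diagonal is (3, 3, 3, 3, 3, 3, 3, 3, 3)
for a triangular matrix the eigenvalues are the diagonal entries, with algebraic multiplicity their repetition count


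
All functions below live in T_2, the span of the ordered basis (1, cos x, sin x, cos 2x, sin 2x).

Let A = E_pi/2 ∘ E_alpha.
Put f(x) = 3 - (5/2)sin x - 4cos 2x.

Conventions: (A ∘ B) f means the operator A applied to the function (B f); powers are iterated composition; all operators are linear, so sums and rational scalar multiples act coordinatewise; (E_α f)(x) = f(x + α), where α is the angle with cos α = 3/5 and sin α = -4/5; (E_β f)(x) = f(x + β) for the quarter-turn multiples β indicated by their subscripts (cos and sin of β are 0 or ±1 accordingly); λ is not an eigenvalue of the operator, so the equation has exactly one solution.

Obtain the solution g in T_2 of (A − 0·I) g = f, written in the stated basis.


write g with unknown coordinates in the stated basis and equate coefficients in (A − 0·I) g = f
solving from the highest basis element down gives g = 3 + (3/2)cos x - 2sin x - (28/25)cos 2x - (96/25)sin 2x
check: A g = 3 - (5/2)sin x - 4cos 2x
so A g − 0·g = 3 - (5/2)sin x - 4cos 2x = f ✓

the result is g(x) = 3 + (3/2)cos x - 2sin x - (28/25)cos 2x - (96/25)sin 2x
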